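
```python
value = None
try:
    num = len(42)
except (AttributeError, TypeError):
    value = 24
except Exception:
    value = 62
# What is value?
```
24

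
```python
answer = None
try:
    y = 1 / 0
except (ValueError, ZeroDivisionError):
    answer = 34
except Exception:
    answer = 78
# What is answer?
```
34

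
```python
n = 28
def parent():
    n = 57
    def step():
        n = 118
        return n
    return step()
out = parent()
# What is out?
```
118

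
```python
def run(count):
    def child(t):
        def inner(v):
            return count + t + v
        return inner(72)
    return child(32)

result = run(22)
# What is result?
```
126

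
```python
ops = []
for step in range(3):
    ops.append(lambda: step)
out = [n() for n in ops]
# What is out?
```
[2, 2, 2]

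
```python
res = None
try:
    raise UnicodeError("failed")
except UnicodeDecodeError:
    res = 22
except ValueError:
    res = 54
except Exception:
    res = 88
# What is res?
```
54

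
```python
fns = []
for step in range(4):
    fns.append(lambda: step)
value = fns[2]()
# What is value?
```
3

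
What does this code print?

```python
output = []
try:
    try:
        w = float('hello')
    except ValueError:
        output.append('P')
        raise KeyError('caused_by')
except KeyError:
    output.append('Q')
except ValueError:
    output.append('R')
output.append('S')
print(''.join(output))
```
PQS

KeyError raised and caught, original ValueError not re-raised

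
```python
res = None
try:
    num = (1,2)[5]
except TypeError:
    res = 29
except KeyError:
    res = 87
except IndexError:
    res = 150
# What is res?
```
150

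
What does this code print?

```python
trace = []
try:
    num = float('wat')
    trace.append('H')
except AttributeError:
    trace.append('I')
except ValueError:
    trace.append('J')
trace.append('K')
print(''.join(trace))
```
JK

ValueError is caught by its specific handler, not AttributeError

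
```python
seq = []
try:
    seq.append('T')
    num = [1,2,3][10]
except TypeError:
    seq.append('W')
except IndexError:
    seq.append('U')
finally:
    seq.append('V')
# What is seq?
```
['T', 'U', 'V']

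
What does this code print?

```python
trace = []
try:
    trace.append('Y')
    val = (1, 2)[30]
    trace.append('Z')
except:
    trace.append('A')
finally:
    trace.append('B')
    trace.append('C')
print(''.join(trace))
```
YABC

Code before exception runs, then except, then all of finally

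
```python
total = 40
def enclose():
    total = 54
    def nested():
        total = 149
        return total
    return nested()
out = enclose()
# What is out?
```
149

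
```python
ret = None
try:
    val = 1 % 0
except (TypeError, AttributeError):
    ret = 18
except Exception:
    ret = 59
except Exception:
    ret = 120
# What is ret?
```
59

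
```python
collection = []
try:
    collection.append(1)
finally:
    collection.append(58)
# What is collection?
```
[1, 58]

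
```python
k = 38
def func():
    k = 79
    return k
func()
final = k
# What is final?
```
38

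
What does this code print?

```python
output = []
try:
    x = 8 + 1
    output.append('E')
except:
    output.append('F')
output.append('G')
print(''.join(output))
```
EG

No exception, try block completes normally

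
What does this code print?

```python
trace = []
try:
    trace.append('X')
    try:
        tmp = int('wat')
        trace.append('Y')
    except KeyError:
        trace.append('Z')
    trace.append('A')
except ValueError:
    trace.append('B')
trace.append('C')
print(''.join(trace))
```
XBC

Inner handler doesn't match, propagates to outer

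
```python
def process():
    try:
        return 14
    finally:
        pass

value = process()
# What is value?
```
14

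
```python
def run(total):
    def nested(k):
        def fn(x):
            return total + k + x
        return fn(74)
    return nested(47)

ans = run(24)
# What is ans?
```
145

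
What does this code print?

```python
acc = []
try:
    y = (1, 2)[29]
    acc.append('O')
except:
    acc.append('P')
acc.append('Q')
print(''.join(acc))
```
PQ

Exception raised in try, caught by bare except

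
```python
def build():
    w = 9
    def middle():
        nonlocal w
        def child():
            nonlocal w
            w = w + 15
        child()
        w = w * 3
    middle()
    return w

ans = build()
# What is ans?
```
72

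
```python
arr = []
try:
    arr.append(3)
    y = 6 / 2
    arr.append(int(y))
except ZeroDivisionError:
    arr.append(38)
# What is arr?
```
[3, 3]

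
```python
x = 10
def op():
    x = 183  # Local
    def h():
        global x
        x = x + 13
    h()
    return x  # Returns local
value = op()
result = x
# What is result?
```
23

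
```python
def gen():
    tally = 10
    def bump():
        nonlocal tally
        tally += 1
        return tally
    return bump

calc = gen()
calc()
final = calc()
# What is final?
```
12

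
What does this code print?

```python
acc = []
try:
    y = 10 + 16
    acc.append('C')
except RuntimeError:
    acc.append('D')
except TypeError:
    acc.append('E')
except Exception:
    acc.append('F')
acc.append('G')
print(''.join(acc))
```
CG

No exception, try block completes normally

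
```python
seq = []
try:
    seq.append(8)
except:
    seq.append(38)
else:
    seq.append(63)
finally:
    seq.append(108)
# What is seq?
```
[8, 63, 108]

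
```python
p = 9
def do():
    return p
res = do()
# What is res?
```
9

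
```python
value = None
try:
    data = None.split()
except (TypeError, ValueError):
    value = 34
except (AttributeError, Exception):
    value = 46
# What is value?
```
46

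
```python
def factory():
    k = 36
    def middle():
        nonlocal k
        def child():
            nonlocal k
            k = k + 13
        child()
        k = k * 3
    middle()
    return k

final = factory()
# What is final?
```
147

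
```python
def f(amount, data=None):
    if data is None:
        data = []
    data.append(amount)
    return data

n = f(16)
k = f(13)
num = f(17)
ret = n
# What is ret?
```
[16]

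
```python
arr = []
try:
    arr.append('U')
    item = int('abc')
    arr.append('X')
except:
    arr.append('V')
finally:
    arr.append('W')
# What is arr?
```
['U', 'V', 'W']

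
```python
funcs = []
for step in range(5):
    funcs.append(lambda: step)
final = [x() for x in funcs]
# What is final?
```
[4, 4, 4, 4, 4]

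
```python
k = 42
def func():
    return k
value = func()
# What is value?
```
42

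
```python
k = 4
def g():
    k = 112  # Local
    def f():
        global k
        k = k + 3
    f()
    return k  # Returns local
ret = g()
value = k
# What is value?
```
7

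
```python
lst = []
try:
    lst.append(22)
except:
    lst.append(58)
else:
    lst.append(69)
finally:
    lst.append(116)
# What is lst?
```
[22, 69, 116]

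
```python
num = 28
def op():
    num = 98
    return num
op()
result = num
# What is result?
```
28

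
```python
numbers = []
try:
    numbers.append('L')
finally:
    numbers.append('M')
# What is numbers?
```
['L', 'M']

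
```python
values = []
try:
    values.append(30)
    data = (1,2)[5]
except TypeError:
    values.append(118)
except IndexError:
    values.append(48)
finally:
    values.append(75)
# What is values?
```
[30, 48, 75]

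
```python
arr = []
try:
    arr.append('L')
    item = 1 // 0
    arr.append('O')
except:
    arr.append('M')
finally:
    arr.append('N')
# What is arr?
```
['L', 'M', 'N']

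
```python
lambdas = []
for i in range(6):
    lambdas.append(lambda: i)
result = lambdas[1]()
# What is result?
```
5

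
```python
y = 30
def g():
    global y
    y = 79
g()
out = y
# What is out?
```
79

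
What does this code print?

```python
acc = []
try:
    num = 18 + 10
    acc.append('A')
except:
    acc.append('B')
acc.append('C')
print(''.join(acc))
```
AC

No exception, try block completes normally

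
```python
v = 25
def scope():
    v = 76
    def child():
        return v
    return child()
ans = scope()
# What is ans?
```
76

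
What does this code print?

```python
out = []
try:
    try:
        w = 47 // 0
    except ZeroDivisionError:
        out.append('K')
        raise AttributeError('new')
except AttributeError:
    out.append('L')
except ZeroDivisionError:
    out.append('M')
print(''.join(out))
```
KL

New AttributeError raised, caught by outer AttributeError handler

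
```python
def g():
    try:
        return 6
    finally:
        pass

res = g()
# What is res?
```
6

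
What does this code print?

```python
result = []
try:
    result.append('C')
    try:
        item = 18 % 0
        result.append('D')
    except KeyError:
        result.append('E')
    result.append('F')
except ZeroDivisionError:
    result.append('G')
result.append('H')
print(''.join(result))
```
CGH

Inner handler doesn't match, propagates to outer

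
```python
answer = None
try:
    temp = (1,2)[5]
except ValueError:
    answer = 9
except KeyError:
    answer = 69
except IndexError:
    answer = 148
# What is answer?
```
148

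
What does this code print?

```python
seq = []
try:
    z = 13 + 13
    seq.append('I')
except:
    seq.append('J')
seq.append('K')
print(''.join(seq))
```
IK

No exception, try block completes normally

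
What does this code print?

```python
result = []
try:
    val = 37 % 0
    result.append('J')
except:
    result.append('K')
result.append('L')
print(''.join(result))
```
KL

Exception raised in try, caught by bare except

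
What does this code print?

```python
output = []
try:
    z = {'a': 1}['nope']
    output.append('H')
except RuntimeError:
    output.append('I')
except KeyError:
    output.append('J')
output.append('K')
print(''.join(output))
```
JK

KeyError is caught by its specific handler, not RuntimeError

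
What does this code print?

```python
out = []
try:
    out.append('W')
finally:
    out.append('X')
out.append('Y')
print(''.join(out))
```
WXY

try/finally without except, no exception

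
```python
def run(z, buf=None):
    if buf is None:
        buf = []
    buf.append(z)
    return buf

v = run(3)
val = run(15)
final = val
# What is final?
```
[15]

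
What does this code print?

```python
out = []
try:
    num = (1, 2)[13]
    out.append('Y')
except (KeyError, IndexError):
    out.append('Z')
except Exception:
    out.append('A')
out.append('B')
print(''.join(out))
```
ZB

IndexError matches tuple containing it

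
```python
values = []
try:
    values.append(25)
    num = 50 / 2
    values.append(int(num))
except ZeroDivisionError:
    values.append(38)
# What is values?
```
[25, 25]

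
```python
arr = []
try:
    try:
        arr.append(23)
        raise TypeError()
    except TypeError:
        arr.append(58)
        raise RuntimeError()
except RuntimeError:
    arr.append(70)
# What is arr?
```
[23, 58, 70]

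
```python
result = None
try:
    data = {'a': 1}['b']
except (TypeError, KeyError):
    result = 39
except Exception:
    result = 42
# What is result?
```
39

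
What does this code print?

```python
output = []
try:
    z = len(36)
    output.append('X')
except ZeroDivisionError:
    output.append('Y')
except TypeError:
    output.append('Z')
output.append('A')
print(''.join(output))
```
ZA

TypeError is caught by its specific handler, not ZeroDivisionError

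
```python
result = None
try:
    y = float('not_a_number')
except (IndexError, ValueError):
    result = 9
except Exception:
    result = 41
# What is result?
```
9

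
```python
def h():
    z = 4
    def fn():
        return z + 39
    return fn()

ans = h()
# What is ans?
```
43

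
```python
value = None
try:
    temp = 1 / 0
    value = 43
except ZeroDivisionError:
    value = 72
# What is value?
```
72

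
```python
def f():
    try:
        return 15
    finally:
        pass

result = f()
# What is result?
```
15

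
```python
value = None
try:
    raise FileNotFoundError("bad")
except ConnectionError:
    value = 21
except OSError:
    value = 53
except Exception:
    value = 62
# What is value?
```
53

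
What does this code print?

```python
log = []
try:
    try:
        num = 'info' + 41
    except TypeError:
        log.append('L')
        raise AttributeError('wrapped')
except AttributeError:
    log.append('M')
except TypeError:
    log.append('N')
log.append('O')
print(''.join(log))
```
LMO

AttributeError raised and caught, original TypeError not re-raised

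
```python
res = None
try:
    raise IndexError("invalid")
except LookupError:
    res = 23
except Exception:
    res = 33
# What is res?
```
23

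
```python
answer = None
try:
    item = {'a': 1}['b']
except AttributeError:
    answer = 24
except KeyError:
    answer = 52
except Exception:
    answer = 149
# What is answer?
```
52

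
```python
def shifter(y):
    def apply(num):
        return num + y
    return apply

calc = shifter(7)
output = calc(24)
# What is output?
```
31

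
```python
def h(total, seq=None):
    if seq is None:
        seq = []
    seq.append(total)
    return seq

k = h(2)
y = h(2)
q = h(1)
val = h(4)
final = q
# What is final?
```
[1]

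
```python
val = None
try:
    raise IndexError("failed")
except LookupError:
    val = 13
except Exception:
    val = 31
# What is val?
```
13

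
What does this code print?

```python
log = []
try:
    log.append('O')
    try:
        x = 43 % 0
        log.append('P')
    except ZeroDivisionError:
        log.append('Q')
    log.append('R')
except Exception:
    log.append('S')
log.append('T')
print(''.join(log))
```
OQRT

Inner exception caught by inner handler, outer continues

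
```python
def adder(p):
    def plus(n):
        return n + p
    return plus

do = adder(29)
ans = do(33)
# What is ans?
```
62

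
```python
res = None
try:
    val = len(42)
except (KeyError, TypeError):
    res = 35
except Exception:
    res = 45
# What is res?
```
35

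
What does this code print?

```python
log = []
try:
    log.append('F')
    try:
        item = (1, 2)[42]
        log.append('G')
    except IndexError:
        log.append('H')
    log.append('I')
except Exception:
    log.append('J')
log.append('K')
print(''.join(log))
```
FHIK

Inner exception caught by inner handler, outer continues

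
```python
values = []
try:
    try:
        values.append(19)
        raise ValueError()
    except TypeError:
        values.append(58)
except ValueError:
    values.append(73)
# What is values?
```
[19, 73]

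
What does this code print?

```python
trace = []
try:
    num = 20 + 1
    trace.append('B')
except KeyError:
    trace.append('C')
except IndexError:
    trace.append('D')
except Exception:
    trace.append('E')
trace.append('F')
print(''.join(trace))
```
BF

No exception, try block completes normally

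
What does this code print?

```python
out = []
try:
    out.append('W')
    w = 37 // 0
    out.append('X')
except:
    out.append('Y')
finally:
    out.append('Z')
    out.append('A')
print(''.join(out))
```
WYZA

Code before exception runs, then except, then all of finally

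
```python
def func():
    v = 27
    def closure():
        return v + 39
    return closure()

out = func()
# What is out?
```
66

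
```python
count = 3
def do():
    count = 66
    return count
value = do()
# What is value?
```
66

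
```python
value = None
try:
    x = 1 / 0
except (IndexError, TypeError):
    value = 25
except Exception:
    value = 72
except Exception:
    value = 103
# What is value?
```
72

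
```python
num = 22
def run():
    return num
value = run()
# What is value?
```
22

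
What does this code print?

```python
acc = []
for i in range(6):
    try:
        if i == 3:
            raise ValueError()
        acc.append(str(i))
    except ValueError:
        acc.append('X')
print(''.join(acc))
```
012X45

Exception on i=3 caught, loop continues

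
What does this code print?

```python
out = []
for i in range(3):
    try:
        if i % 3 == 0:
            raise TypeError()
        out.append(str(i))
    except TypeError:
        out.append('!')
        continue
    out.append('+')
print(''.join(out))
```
!1+2+

continue in except skips rest of loop body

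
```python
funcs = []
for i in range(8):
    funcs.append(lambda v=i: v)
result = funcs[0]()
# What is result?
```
0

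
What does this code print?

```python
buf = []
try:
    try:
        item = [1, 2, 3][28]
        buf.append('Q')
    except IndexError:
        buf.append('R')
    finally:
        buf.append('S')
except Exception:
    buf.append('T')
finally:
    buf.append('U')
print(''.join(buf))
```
RSU

Both finally blocks run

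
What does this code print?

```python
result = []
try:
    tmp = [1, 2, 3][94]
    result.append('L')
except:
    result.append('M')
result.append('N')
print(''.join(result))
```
MN

Exception raised in try, caught by bare except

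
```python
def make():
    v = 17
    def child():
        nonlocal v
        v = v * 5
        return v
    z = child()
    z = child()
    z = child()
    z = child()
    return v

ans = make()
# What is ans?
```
10625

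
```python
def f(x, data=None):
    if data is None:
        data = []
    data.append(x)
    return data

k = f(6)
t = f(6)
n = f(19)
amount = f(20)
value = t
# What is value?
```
[6]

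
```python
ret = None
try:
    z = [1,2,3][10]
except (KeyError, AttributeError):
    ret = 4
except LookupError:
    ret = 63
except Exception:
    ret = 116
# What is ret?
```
63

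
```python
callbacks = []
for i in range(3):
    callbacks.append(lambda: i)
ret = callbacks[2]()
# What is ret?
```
2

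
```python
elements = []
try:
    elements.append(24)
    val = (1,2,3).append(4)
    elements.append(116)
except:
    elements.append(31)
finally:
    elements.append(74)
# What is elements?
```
[24, 31, 74]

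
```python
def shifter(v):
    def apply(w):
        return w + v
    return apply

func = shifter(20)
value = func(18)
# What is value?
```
38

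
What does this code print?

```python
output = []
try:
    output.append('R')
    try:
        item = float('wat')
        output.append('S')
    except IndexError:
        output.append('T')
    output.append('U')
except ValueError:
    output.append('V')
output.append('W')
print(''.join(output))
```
RVW

Inner handler doesn't match, propagates to outer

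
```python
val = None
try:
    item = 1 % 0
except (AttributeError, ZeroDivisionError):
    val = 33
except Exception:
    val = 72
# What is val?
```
33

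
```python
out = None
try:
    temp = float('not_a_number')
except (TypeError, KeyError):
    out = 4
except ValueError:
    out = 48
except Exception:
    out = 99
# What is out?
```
48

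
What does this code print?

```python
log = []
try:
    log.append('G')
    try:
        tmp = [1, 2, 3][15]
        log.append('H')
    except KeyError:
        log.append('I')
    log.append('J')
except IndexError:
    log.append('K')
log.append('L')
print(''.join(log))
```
GKL

Inner handler doesn't match, propagates to outer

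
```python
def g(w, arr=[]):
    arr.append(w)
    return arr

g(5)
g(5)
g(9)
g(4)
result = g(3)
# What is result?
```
[5, 5, 9, 4, 3]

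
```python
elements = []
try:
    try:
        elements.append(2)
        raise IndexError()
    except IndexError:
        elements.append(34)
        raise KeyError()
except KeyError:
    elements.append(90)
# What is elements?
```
[2, 34, 90]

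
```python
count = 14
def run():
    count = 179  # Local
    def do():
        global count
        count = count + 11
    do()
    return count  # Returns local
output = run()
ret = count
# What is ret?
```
25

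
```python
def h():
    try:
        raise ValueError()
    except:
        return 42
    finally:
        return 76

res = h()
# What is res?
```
76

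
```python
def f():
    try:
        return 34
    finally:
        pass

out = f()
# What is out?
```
34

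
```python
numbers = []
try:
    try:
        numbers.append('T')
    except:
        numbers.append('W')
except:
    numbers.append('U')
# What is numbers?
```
['T']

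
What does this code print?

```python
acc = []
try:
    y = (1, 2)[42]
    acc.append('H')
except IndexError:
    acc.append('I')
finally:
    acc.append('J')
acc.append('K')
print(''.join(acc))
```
IJK

finally always runs, even after exception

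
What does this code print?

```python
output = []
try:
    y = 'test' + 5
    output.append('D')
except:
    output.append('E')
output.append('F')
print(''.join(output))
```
EF

Exception raised in try, caught by bare except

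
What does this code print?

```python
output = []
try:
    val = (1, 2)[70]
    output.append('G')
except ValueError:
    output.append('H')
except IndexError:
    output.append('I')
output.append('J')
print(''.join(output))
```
IJ

IndexError is caught by its specific handler, not ValueError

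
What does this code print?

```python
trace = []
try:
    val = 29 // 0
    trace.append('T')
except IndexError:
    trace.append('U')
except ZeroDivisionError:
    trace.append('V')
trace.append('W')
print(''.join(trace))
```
VW

ZeroDivisionError is caught by its specific handler, not IndexError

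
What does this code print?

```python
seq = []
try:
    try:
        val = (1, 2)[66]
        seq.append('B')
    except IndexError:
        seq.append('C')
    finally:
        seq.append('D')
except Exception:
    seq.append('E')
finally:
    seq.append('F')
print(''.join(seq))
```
CDF

Both finally blocks run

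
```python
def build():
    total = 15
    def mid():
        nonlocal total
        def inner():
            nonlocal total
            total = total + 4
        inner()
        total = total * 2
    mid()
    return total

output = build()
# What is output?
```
38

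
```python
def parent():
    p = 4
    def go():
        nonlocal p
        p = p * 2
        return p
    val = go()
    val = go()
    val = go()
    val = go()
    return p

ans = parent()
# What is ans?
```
64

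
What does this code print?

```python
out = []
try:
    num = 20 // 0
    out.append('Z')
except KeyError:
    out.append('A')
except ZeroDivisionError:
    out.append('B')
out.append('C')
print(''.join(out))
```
BC

ZeroDivisionError is caught by its specific handler, not KeyError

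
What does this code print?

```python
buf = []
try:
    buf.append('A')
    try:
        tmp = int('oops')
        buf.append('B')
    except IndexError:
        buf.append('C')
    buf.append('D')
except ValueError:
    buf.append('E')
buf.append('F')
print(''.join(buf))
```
AEF

Inner handler doesn't match, propagates to outer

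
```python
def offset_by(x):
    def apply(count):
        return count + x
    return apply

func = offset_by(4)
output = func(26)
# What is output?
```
30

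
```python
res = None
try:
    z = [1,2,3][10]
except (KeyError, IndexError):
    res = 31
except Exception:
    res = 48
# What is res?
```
31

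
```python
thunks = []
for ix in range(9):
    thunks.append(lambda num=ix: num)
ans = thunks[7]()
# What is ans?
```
7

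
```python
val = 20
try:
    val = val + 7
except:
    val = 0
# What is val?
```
27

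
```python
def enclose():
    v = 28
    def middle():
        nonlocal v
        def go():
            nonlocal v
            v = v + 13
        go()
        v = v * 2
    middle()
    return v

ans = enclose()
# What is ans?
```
82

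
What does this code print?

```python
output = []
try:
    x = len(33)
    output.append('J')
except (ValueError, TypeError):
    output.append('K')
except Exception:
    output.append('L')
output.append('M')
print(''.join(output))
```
KM

TypeError matches tuple containing it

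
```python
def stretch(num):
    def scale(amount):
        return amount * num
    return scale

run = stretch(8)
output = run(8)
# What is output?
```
64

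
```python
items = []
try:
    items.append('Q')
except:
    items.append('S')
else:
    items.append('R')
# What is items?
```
['Q', 'R']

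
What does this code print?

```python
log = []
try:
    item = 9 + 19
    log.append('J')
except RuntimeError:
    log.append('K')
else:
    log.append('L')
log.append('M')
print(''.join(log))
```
JLM

else block runs when no exception occurs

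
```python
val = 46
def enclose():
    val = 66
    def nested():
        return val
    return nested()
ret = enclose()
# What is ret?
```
66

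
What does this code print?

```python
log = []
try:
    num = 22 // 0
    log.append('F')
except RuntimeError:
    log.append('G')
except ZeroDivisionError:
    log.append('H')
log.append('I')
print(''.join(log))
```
HI

ZeroDivisionError is caught by its specific handler, not RuntimeError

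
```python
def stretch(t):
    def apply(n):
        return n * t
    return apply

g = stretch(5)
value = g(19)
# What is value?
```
95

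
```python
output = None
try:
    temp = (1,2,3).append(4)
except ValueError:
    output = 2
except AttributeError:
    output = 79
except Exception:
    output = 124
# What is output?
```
79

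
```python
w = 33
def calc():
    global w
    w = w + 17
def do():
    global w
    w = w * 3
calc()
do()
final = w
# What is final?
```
150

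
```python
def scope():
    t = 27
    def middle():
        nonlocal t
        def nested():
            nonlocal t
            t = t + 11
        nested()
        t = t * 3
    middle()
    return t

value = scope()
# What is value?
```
114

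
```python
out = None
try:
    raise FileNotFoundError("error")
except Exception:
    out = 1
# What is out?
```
1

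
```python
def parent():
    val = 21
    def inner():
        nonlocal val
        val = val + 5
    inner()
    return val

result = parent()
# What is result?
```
26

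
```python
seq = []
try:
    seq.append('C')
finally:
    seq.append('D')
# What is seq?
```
['C', 'D']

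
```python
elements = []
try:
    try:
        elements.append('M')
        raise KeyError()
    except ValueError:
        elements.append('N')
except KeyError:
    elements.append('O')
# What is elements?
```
['M', 'O']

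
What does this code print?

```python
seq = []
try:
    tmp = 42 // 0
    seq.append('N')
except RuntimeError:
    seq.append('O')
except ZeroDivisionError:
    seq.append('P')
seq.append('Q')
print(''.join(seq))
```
PQ

ZeroDivisionError is caught by its specific handler, not RuntimeError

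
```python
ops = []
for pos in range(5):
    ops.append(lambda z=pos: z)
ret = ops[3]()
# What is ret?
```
3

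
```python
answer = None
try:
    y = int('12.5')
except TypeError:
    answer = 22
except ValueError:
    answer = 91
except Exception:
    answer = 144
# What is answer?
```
91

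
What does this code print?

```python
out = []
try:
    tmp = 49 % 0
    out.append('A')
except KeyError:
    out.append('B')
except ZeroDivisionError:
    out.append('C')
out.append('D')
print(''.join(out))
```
CD

ZeroDivisionError is caught by its specific handler, not KeyError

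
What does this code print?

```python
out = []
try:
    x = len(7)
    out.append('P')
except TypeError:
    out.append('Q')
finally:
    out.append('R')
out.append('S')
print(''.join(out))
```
QRS

finally always runs, even after exception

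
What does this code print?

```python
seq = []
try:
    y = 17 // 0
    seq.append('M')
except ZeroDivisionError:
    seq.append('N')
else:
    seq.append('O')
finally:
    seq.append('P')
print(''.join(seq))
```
NP

Exception: except runs, else skipped, finally runs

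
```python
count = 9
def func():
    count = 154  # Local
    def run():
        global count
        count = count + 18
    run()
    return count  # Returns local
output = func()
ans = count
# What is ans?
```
27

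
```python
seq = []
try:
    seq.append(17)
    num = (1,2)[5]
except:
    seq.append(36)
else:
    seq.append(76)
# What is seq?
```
[17, 36]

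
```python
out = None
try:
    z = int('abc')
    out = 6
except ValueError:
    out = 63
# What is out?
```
63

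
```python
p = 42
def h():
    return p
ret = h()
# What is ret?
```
42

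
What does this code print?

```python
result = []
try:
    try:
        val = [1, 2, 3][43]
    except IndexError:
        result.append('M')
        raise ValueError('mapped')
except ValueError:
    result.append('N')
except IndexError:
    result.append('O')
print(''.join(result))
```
MN

New ValueError raised, caught by outer ValueError handler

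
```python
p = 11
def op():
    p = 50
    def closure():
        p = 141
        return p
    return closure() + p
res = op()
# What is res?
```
191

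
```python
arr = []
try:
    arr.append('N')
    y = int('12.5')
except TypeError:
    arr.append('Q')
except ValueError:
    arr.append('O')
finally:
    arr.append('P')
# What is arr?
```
['N', 'O', 'P']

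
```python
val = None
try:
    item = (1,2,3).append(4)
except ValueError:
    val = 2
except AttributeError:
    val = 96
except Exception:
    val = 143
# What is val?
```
96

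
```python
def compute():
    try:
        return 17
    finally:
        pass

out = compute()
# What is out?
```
17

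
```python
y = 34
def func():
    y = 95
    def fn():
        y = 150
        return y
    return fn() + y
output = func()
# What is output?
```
245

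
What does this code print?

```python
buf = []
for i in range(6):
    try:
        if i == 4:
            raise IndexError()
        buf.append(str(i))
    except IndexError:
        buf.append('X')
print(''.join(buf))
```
0123X5

Exception on i=4 caught, loop continues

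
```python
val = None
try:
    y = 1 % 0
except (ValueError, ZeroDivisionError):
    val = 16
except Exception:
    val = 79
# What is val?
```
16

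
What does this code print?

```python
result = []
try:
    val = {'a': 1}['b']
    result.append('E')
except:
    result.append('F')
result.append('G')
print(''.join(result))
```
FG

Exception raised in try, caught by bare except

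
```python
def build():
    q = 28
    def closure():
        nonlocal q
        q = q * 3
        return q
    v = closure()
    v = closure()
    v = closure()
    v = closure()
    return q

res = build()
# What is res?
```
2268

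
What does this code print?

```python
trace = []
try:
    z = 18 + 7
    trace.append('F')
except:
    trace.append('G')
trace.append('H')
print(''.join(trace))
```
FH

No exception, try block completes normally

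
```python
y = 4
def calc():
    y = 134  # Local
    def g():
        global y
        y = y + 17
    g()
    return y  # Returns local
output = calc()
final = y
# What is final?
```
21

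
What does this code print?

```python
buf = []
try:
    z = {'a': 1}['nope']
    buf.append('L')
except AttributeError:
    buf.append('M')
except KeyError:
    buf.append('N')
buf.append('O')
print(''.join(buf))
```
NO

KeyError is caught by its specific handler, not AttributeError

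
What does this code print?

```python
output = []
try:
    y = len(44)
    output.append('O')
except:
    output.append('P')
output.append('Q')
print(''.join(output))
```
PQ

Exception raised in try, caught by bare except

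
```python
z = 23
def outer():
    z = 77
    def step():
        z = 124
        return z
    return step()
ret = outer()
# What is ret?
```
124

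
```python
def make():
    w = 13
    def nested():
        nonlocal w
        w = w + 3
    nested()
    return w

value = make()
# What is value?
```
16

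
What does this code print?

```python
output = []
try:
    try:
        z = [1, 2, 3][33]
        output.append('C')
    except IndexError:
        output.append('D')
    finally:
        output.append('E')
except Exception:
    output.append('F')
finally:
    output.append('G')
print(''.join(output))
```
DEG

Both finally blocks run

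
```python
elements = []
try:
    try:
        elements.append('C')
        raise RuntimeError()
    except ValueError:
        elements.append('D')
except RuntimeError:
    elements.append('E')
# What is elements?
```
['C', 'E']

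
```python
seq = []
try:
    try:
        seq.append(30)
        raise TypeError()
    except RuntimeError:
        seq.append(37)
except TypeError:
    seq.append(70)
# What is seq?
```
[30, 70]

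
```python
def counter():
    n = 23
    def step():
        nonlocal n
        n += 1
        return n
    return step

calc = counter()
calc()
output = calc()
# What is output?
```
25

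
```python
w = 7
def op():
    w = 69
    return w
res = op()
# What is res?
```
69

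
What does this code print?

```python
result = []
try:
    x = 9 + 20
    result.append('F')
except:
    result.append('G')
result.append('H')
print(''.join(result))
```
FH

No exception, try block completes normally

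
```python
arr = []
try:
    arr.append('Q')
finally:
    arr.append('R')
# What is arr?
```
['Q', 'R']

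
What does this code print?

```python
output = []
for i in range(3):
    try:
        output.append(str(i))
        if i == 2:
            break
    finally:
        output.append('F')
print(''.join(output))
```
0F1F2F

finally runs even when breaking out of loop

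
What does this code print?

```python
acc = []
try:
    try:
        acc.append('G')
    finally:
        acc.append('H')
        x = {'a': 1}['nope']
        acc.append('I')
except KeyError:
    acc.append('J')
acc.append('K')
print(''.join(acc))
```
GHJK

Exception in inner finally caught by outer except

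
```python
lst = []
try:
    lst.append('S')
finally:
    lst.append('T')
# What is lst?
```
['S', 'T']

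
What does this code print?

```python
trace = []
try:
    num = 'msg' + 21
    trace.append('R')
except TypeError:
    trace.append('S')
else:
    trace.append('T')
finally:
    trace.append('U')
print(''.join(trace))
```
SU

Exception: except runs, else skipped, finally runs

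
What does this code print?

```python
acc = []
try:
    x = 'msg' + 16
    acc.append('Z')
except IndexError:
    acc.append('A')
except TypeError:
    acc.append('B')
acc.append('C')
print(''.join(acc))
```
BC

TypeError is caught by its specific handler, not IndexError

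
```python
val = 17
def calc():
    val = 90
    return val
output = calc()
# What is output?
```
90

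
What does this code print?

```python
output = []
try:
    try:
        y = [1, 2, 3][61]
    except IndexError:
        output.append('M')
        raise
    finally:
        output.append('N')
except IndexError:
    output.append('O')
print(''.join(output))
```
MNO

finally runs before re-raised exception propagates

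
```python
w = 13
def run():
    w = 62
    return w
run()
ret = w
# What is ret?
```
13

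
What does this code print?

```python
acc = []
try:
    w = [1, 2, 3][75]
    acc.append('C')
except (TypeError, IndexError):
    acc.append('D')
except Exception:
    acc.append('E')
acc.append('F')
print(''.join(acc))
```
DF

IndexError matches tuple containing it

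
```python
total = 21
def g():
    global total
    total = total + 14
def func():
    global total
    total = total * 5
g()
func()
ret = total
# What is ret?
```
175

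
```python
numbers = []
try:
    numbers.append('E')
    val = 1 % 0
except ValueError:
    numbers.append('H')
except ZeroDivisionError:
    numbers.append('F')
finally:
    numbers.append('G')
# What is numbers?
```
['E', 'F', 'G']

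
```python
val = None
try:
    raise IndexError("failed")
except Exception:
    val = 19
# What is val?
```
19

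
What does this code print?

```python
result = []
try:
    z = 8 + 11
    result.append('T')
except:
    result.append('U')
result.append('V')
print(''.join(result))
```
TV

No exception, try block completes normally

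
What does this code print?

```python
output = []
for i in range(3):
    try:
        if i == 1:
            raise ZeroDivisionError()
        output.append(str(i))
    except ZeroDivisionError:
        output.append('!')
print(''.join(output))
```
0!2

Exception on i=1 caught, loop continues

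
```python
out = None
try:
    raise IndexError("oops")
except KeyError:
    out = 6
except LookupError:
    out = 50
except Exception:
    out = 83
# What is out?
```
50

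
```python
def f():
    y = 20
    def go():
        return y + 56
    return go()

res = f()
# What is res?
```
76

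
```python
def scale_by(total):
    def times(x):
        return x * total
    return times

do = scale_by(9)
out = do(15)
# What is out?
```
135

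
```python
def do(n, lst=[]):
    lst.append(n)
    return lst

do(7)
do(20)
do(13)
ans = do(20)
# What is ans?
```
[7, 20, 13, 20]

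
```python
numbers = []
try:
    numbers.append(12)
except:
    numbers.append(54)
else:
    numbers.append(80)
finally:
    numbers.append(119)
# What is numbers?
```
[12, 80, 119]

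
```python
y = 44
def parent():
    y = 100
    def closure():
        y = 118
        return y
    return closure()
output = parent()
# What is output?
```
118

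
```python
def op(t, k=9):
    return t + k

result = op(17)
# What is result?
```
26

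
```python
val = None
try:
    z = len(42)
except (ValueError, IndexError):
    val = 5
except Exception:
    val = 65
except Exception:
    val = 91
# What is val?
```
65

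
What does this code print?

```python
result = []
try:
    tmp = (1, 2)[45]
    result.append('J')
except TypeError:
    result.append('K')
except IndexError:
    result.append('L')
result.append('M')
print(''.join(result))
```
LM

IndexError is caught by its specific handler, not TypeError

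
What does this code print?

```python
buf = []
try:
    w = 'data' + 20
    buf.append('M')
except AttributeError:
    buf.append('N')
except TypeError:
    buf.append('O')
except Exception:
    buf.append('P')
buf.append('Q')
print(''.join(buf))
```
OQ

TypeError matches before generic Exception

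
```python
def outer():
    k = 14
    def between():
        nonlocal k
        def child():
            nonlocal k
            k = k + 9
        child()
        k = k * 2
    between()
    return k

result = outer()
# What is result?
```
46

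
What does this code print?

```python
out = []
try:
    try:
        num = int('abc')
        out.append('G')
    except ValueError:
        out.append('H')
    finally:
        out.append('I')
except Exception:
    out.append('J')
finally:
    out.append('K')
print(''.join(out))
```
HIK

Both finally blocks run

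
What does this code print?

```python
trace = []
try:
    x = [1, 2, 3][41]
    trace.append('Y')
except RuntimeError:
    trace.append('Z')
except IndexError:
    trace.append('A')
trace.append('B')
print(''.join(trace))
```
AB

IndexError is caught by its specific handler, not RuntimeError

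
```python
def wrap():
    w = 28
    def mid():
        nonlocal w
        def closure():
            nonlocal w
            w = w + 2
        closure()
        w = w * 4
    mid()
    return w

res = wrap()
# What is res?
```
120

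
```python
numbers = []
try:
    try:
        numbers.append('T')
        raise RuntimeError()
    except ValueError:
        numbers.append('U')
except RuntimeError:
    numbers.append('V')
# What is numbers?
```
['T', 'V']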